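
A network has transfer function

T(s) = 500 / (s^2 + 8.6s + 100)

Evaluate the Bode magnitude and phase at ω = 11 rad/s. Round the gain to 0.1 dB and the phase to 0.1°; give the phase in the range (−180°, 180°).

14.3 dB, -102.5°

At s = jω = j11:
quadratic: (j11)² + 8.6·j11 + 100 = -21 + j94.6 → |·| ≈ 96.903, ∠ ≈ 102.52°
|T| = 500 / 96.903 ≈ 5.1598
Gain = 20 log₁₀(5.1598) ≈ 14.25 dB
∠T = 0.00° − 102.52° = -102.52°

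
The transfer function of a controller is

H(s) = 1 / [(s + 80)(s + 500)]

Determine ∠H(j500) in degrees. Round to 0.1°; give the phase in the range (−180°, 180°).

-125.9°

At s = jω = j500:
pole (s+80): 80 + j500 → |·| = √(80²+500²) = √256400 ≈ 506.36, ∠ = arctan(500/80) ≈ 80.91°
pole (s+500): 500 + j500 → |·| = √(500²+500²) = √500000 ≈ 707.11, ∠ = arctan(500/500) ≈ 45.00°
∠H = 0.00° − 125.91° = -125.91°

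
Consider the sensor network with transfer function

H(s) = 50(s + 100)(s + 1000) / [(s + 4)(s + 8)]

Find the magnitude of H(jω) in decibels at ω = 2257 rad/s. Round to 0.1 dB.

At s = jω = j2257:
zero (s+100): 100 + j2257 → |·| = √(100²+2257²) = √5104049 ≈ 2259.2, ∠ = arctan(2257/100) ≈ 87.46°
zero (s+1000): 1000 + j2257 → |·| = √(1000²+2257²) = √6094049 ≈ 2468.6, ∠ = arctan(2257/1000) ≈ 66.10°
pole (s+4): 4 + j2257 → |·| = √(4²+2257²) = √5094065 ≈ 2257, ∠ = arctan(2257/4) ≈ 89.90°
pole (s+8): 8 + j2257 → |·| = √(8²+2257²) = √5094113 ≈ 2257, ∠ = arctan(2257/8) ≈ 89.80°
|H| = 50 · 5.5771e+06 / 5.094e+06 ≈ 54.742
Gain = 20 log₁₀(54.742) ≈ 34.77 dB

34.8 dB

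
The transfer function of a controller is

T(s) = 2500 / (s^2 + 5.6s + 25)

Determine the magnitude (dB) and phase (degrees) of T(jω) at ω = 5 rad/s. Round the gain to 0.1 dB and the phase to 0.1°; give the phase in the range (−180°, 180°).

At s = jω = j5:
quadratic: (j5)² + 5.6·j5 + 25 = 0 + j28 → |·| ≈ 28, ∠ ≈ 90.00°
|T| = 2500 / 28 ≈ 89.286
Gain = 20 log₁₀(89.286) ≈ 39.02 dB
∠T = 0.00° − 90.00° = -90.00°

39.0 dB, -90.0°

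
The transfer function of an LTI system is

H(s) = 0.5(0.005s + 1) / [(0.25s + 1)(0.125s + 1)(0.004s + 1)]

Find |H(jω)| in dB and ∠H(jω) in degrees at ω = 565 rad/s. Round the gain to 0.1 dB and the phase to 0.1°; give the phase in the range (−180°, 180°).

At ω = 565 rad/s:
zero (1 + j565·0.005) = 1 + j2.825 → |·| ≈ 2.9968, ∠ ≈ 70.51°
pole (1 + j565·0.25) = 1 + j141.25 → |·| ≈ 141.25, ∠ ≈ 89.59°
pole (1 + j565·0.125) = 1 + j70.625 → |·| ≈ 70.632, ∠ ≈ 89.19°
pole (1 + j565·0.004) = 1 + j2.26 → |·| ≈ 2.4714, ∠ ≈ 66.13°
|H| = 0.5 · 2.9968 / (141.25 · 70.632 · 2.4714) ≈ 6.0771e-05
Gain = 20 log₁₀(6.0771e-05) ≈ -84.33 dB
∠H = (70.51°) − (89.59° + 89.19° + 66.13°) = -174.40°

-84.3 dB, -174.4°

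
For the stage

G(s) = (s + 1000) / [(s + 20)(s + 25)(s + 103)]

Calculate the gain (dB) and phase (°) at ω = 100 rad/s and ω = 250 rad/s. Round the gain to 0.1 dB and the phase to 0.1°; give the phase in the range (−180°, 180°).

ω = 100: -63.5 dB, 166.9°; ω = 250: -84.4 dB, 136.7°

At s = jω = j100:
zero (s+1000): 1000 + j100 → |·| = √(1000²+100²) = √1010000 ≈ 1005, ∠ = arctan(100/1000) ≈ 5.71°
pole (s+20): 20 + j100 → |·| = √(20²+100²) = √10400 ≈ 101.98, ∠ = arctan(100/20) ≈ 78.69°
pole (s+25): 25 + j100 → |·| = √(25²+100²) = √10625 ≈ 103.08, ∠ = arctan(100/25) ≈ 75.96°
pole (s+103): 103 + j100 → |·| = √(103²+100²) = √20609 ≈ 143.56, ∠ = arctan(100/103) ≈ 44.15°
|G| = 1 · 1005 / 1.5091e+06 ≈ 0.00066596
Gain = 20 log₁₀(0.00066596) ≈ -63.53 dB
∠G = 5.71° − 198.80° = -193.09° ≡ 166.91° (principal value)

At s = jω = j250:
zero (s+1000): 1000 + j250 → |·| = √(1000²+250²) = √1062500 ≈ 1030.8, ∠ = arctan(250/1000) ≈ 14.04°
pole (s+20): 20 + j250 → |·| = √(20²+250²) = √62900 ≈ 250.8, ∠ = arctan(250/20) ≈ 85.43°
pole (s+25): 25 + j250 → |·| = √(25²+250²) = √63125 ≈ 251.25, ∠ = arctan(250/25) ≈ 84.29°
pole (s+103): 103 + j250 → |·| = √(103²+250²) = √73109 ≈ 270.39, ∠ = arctan(250/103) ≈ 67.61°
|G| = 1 · 1030.8 / 1.7038e+07 ≈ 6.05e-05
Gain = 20 log₁₀(6.05e-05) ≈ -84.36 dB
∠G = 14.04° − 237.33° = -223.29° ≡ 136.71° (principal value)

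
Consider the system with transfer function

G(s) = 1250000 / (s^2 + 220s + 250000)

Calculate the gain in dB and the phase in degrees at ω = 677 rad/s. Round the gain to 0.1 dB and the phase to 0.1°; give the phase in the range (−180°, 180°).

13.8 dB, -144.4°

At s = jω = j677:
quadratic: (j677)² + 220·j677 + 250000 = -208329 + j148940 → |·| ≈ 2.5609e+05, ∠ ≈ 144.44°
|G| = 1250000 / 2.5609e+05 ≈ 4.8811
Gain = 20 log₁₀(4.8811) ≈ 13.77 dB
∠G = 0.00° − 144.44° = -144.44°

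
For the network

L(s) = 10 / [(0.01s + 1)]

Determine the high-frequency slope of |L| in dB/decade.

Each pole contributes −20 dB/decade at high frequency; each zero contributes +20 dB/decade.
Net: 0 zero(s) − 1 pole(s) → -20 dB/decade.

-20 dB/decade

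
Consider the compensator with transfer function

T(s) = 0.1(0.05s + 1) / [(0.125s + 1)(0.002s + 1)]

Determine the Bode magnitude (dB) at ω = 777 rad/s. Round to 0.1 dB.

-33.3 dB

At ω = 777 rad/s:
zero (1 + j777·0.05) = 1 + j38.85 → |·| ≈ 38.863, ∠ ≈ 88.53°
pole (1 + j777·0.125) = 1 + j97.125 → |·| ≈ 97.13, ∠ ≈ 89.41°
pole (1 + j777·0.002) = 1 + j1.554 → |·| ≈ 1.8479, ∠ ≈ 57.24°
|T| = 0.1 · 38.863 / (97.13 · 1.8479) ≈ 0.021652
Gain = 20 log₁₀(0.021652) ≈ -33.29 dB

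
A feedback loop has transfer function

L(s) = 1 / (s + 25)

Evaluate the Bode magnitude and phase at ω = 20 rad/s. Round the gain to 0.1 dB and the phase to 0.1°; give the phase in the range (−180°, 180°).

-30.1 dB, -38.7°

Substitute s = j20:
Numerator: 1 = 1 + j0
Denominator: (j20) + 25 = 25 + j20
|N| = √(1² + 0²) ≈ 1, ∠N ≈ 0.00°
|D| = √(25² + 20²) ≈ 32.016, ∠D ≈ 38.66°
|L| = 1 / 32.016 ≈ 0.031234
Gain = 20 log₁₀(0.031234) ≈ -30.11 dB
∠L = 0.00° − 38.66° = -38.66°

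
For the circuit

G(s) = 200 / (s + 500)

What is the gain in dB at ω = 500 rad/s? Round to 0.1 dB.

-11.0 dB

At s = jω = j500:
pole (s+500): 500 + j500 → |·| = √(500²+500²) = √500000 ≈ 707.11, ∠ = arctan(500/500) ≈ 45.00°
|G| = 200 / 707.11 ≈ 0.28284
Gain = 20 log₁₀(0.28284) ≈ -10.97 dB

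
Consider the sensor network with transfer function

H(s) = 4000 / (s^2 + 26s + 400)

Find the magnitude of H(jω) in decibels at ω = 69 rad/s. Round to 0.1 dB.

-1.4 dB

At s = jω = j69:
quadratic: (j69)² + 26·j69 + 400 = -4361 + j1794 → |·| ≈ 4715.6, ∠ ≈ 157.64°
|H| = 4000 / 4715.6 ≈ 0.84825
Gain = 20 log₁₀(0.84825) ≈ -1.43 dB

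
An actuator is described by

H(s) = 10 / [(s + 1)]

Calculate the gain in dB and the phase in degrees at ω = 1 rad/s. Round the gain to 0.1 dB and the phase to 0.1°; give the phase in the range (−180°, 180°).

17.0 dB, -45.0°

At ω = 1 rad/s:
pole (1 + j1·1) = 1 + j1 → |·| ≈ 1.4142, ∠ ≈ 45.00°
|H| = 10 · 1 / (1.4142) ≈ 7.0711
Gain = 20 log₁₀(7.0711) ≈ 16.99 dB
∠H = (0°) − (45.00°) = -45.00°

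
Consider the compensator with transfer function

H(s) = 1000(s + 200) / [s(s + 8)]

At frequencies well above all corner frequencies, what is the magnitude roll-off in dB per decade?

Each pole contributes −20 dB/decade at high frequency; each zero contributes +20 dB/decade.
Net: 1 zero(s) − 2 pole(s) → -20 dB/decade.

-20 dB/decade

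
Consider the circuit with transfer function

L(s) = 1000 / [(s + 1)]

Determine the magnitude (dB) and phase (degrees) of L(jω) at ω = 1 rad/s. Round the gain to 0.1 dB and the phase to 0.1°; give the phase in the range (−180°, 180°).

At ω = 1 rad/s:
pole (1 + j1·1) = 1 + j1 → |·| ≈ 1.4142, ∠ ≈ 45.00°
|L| = 1000 · 1 / (1.4142) ≈ 707.11
Gain = 20 log₁₀(707.11) ≈ 56.99 dB
∠L = (0°) − (45.00°) = -45.00°

57.0 dB, -45.0°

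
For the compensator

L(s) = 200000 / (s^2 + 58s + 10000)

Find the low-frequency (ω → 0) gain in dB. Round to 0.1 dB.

L(0) = 200000 / 10000 = 20
20 log₁₀(20) ≈ 26.02 dB

26.0 dB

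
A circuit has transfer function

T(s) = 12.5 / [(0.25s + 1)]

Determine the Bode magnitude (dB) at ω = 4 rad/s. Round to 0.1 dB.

18.9 dB

At ω = 4 rad/s:
pole (1 + j4·0.25) = 1 + j1 → |·| ≈ 1.4142, ∠ ≈ 45.00°
|T| = 12.5 · 1 / (1.4142) ≈ 8.8389
Gain = 20 log₁₀(8.8389) ≈ 18.93 dB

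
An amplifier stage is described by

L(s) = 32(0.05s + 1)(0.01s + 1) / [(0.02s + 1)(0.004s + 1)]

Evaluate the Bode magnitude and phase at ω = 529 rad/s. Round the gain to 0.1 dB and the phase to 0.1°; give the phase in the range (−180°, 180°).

45.3 dB, 17.8°

At ω = 529 rad/s:
zero (1 + j529·0.05) = 1 + j26.45 → |·| ≈ 26.469, ∠ ≈ 87.83°
zero (1 + j529·0.01) = 1 + j5.29 → |·| ≈ 5.3837, ∠ ≈ 79.30°
pole (1 + j529·0.02) = 1 + j10.58 → |·| ≈ 10.627, ∠ ≈ 84.60°
pole (1 + j529·0.004) = 1 + j2.116 → |·| ≈ 2.3404, ∠ ≈ 64.71°
|L| = 32 · 26.469 · 5.3837 / (10.627 · 2.3404) ≈ 183.34
Gain = 20 log₁₀(183.34) ≈ 45.27 dB
∠L = (87.83° + 79.30°) − (84.60° + 64.71°) = 17.82°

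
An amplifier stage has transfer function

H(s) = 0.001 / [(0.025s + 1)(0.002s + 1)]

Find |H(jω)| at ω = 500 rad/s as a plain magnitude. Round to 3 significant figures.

At ω = 500 rad/s:
pole (1 + j500·0.025) = 1 + j12.5 → |·| ≈ 12.54, ∠ ≈ 85.43°
pole (1 + j500·0.002) = 1 + j1 → |·| ≈ 1.4142, ∠ ≈ 45.00°
|H| = 0.001 · 1 / (12.54 · 1.4142) ≈ 5.6389e-05

5.64e-05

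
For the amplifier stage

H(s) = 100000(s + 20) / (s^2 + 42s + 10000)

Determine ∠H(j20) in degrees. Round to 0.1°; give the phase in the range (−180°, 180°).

40.0°

At s = jω = j20:
zero (s+20): 20 + j20 → |·| = √(20²+20²) = √800 ≈ 28.284, ∠ = arctan(20/20) ≈ 45.00°
quadratic: (j20)² + 42·j20 + 10000 = 9600 + j840 → |·| ≈ 9636.7, ∠ ≈ 5.00°
∠H = 45.00° − 5.00° = 40.00°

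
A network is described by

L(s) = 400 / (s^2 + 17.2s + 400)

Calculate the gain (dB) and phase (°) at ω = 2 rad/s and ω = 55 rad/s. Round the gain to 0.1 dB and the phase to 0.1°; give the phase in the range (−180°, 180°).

At s = jω = j2:
quadratic: (j2)² + 17.2·j2 + 400 = 396 + j34.4 → |·| ≈ 397.49, ∠ ≈ 4.96°
|L| = 400 / 397.49 ≈ 1.0063
Gain = 20 log₁₀(1.0063) ≈ 0.05 dB
∠L = 0.00° − 4.96° = -4.96°

At s = jω = j55:
quadratic: (j55)² + 17.2·j55 + 400 = -2625 + j946 → |·| ≈ 2790.3, ∠ ≈ 160.18°
|L| = 400 / 2790.3 ≈ 0.14335
Gain = 20 log₁₀(0.14335) ≈ -16.87 dB
∠L = 0.00° − 160.18° = -160.18°

ω = 2: 0.1 dB, -5.0°; ω = 55: -16.9 dB, -160.2°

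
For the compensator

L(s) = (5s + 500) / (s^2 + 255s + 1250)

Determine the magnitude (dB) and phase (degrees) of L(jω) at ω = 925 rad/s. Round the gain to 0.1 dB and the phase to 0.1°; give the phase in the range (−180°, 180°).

Substitute s = j925:
Numerator: 5(j925) + 500 = 500 + j4625
Denominator: (j925)^2 + 255(j925) + 1250 = -854375 + j235875
|N| = √(500² + 4625²) ≈ 4651.9, ∠N ≈ 83.83°
|D| = √(854375² + 235875²) ≈ 8.8634e+05, ∠D ≈ 164.57°
|L| = 4651.9 / 8.8634e+05 ≈ 0.0052484
Gain = 20 log₁₀(0.0052484) ≈ -45.60 dB
∠L = 83.83° − 164.57° = -80.74°

-45.6 dB, -80.7°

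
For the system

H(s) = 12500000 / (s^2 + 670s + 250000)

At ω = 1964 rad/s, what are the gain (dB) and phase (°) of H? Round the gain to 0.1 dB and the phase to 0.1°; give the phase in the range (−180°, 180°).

10.3 dB, -160.0°

At s = jω = j1964:
quadratic: (j1964)² + 670·j1964 + 250000 = -3607296 + j1315880 → |·| ≈ 3.8398e+06, ∠ ≈ 159.96°
|H| = 12500000 / 3.8398e+06 ≈ 3.2554
Gain = 20 log₁₀(3.2554) ≈ 10.25 dB
∠H = 0.00° − 159.96° = -159.96°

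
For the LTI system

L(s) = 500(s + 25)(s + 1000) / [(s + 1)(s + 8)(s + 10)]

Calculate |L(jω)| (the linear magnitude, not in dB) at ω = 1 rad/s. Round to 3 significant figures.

1.09e+05

At s = jω = j1:
zero (s+25): 25 + j1 → |·| = √(25²+1²) = √626 ≈ 25.02, ∠ = arctan(1/25) ≈ 2.29°
zero (s+1000): 1000 + j1 → |·| = √(1000²+1²) = √1000001 ≈ 1000, ∠ = arctan(1/1000) ≈ 0.06°
pole (s+1): 1 + j1 → |·| = √(1²+1²) = √2 ≈ 1.4142, ∠ = arctan(1/1) ≈ 45.00°
pole (s+8): 8 + j1 → |·| = √(8²+1²) = √65 ≈ 8.0623, ∠ = arctan(1/8) ≈ 7.13°
pole (s+10): 10 + j1 → |·| = √(10²+1²) = √101 ≈ 10.05, ∠ = arctan(1/10) ≈ 5.71°
|L| = 500 · 25020 / 114.59 ≈ 1.0917e+05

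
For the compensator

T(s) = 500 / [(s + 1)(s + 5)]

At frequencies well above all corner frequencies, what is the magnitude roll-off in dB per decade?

Each pole contributes −20 dB/decade at high frequency; each zero contributes +20 dB/decade.
Net: 0 zero(s) − 2 pole(s) → -40 dB/decade.

-40 dB/decade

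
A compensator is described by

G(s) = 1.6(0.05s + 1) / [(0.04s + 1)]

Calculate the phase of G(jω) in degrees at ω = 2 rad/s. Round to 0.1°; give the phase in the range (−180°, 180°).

1.1°

At ω = 2 rad/s:
zero (1 + j2·0.05) = 1 + j0.1 → |·| ≈ 1.005, ∠ ≈ 5.71°
pole (1 + j2·0.04) = 1 + j0.08 → |·| ≈ 1.0032, ∠ ≈ 4.57°
∠G = (5.71°) − (4.57°) = 1.14°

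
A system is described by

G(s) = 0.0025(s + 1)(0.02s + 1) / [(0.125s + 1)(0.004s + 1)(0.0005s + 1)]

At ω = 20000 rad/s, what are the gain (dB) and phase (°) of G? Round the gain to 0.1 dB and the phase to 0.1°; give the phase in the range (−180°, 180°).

-40.0 dB, -83.7°

At ω = 20000 rad/s:
zero (1 + j20000·1) = 1 + j20000 → |·| ≈ 20000, ∠ ≈ 90.00°
zero (1 + j20000·0.02) = 1 + j400 → |·| ≈ 400, ∠ ≈ 89.86°
pole (1 + j20000·0.125) = 1 + j2500 → |·| ≈ 2500, ∠ ≈ 89.98°
pole (1 + j20000·0.004) = 1 + j80 → |·| ≈ 80.006, ∠ ≈ 89.28°
pole (1 + j20000·0.0005) = 1 + j10 → |·| ≈ 10.05, ∠ ≈ 84.29°
|G| = 0.0025 · 20000 · 400 / (2500 · 80.006 · 10.05) ≈ 0.0099495
Gain = 20 log₁₀(0.0099495) ≈ -40.04 dB
∠G = (90.00° + 89.86°) − (89.98° + 89.28° + 84.29°) = -83.69°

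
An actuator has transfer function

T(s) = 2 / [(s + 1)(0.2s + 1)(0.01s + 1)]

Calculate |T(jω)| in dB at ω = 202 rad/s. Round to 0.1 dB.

-79.3 dB

At ω = 202 rad/s:
pole (1 + j202·1) = 1 + j202 → |·| ≈ 202, ∠ ≈ 89.72°
pole (1 + j202·0.2) = 1 + j40.4 → |·| ≈ 40.412, ∠ ≈ 88.58°
pole (1 + j202·0.01) = 1 + j2.02 → |·| ≈ 2.254, ∠ ≈ 63.66°
|T| = 2 · 1 / (202 · 40.412 · 2.254) ≈ 0.0001087
Gain = 20 log₁₀(0.0001087) ≈ -79.28 dB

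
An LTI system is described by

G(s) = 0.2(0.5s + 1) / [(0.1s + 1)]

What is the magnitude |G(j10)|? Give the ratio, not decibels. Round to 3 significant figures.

0.721

At ω = 10 rad/s:
zero (1 + j10·0.5) = 1 + j5 → |·| ≈ 5.099, ∠ ≈ 78.69°
pole (1 + j10·0.1) = 1 + j1 → |·| ≈ 1.4142, ∠ ≈ 45.00°
|G| = 0.2 · 5.099 / (1.4142) ≈ 0.72111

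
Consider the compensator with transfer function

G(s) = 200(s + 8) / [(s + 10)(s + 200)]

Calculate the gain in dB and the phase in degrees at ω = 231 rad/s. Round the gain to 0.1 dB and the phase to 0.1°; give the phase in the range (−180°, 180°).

-3.7 dB, -48.6°

At s = jω = j231:
zero (s+8): 8 + j231 → |·| = √(8²+231²) = √53425 ≈ 231.14, ∠ = arctan(231/8) ≈ 88.02°
pole (s+10): 10 + j231 → |·| = √(10²+231²) = √53461 ≈ 231.22, ∠ = arctan(231/10) ≈ 87.52°
pole (s+200): 200 + j231 → |·| = √(200²+231²) = √93361 ≈ 305.55, ∠ = arctan(231/200) ≈ 49.11°
|G| = 200 · 231.14 / 70649 ≈ 0.65433
Gain = 20 log₁₀(0.65433) ≈ -3.68 dB
∠G = 88.02° − 136.63° = -48.61°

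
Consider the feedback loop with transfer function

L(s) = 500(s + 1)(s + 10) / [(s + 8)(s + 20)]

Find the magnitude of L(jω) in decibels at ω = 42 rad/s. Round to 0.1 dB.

53.2 dB

At s = jω = j42:
zero (s+1): 1 + j42 → |·| = √(1²+42²) = √1765 ≈ 42.012, ∠ = arctan(42/1) ≈ 88.64°
zero (s+10): 10 + j42 → |·| = √(10²+42²) = √1864 ≈ 43.174, ∠ = arctan(42/10) ≈ 76.61°
pole (s+8): 8 + j42 → |·| = √(8²+42²) = √1828 ≈ 42.755, ∠ = arctan(42/8) ≈ 79.22°
pole (s+20): 20 + j42 → |·| = √(20²+42²) = √2164 ≈ 46.519, ∠ = arctan(42/20) ≈ 64.54°
|L| = 500 · 1813.8 / 1988.9 ≈ 455.98
Gain = 20 log₁₀(455.98) ≈ 53.18 dB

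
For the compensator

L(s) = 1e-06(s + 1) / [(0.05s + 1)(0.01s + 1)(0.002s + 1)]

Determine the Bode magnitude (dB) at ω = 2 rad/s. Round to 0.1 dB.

-113.1 dB

At ω = 2 rad/s:
zero (1 + j2·1) = 1 + j2 → |·| ≈ 2.2361, ∠ ≈ 63.43°
pole (1 + j2·0.05) = 1 + j0.1 → |·| ≈ 1.005, ∠ ≈ 5.71°
pole (1 + j2·0.01) = 1 + j0.02 → |·| ≈ 1.0002, ∠ ≈ 1.15°
pole (1 + j2·0.002) = 1 + j0.004 → |·| ≈ 1, ∠ ≈ 0.23°
|L| = 1e-06 · 2.2361 / (1.005 · 1.0002 · 1) ≈ 2.2245e-06
Gain = 20 log₁₀(2.2245e-06) ≈ -113.06 dB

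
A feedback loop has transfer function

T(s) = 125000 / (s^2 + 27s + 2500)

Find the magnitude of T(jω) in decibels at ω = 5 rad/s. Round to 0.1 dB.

34.1 dB

At s = jω = j5:
quadratic: (j5)² + 27·j5 + 2500 = 2475 + j135 → |·| ≈ 2478.7, ∠ ≈ 3.12°
|T| = 125000 / 2478.7 ≈ 50.43
Gain = 20 log₁₀(50.43) ≈ 34.05 dB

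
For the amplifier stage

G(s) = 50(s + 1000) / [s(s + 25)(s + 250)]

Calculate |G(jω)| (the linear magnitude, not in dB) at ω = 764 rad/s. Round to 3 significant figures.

At s = jω = j764:
zero (s+1000): 1000 + j764 → |·| = √(1000²+764²) = √1583696 ≈ 1258.4, ∠ = arctan(764/1000) ≈ 37.38°
pole (s+25): 25 + j764 → |·| = √(25²+764²) = √584321 ≈ 764.41, ∠ = arctan(764/25) ≈ 88.13°
pole (s+250): 250 + j764 → |·| = √(250²+764²) = √646196 ≈ 803.86, ∠ = arctan(764/250) ≈ 71.88°
pole at origin: |s| = 764, ∠ = 90.00° (in denominator)
|G| = 50 · 1258.4 / 4.6946e+08 ≈ 0.00013403

0.000134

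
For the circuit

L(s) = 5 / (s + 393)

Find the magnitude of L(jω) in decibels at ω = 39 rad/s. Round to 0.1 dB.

-38.0 dB

At s = jω = j39:
pole (s+393): 393 + j39 → |·| = √(393²+39²) = √155970 ≈ 394.93, ∠ = arctan(39/393) ≈ 5.67°
|L| = 5 / 394.93 ≈ 0.01266
Gain = 20 log₁₀(0.01266) ≈ -37.95 dB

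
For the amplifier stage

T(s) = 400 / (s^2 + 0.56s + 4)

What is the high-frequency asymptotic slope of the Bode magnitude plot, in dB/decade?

Each pole contributes −20 dB/decade at high frequency; each zero contributes +20 dB/decade.
Net: 0 zero(s) − 2 pole(s) → -40 dB/decade.

-40 dB/decade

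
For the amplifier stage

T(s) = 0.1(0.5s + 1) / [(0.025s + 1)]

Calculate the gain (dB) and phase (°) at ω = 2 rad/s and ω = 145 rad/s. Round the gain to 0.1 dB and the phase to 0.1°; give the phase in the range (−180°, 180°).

ω = 2: -17.0 dB, 42.1°; ω = 145: 5.7 dB, 14.6°

At ω = 2 rad/s:
zero (1 + j2·0.5) = 1 + j1 → |·| ≈ 1.4142, ∠ ≈ 45.00°
pole (1 + j2·0.025) = 1 + j0.05 → |·| ≈ 1.0012, ∠ ≈ 2.86°
|T| = 0.1 · 1.4142 / (1.0012) ≈ 0.14125
Gain = 20 log₁₀(0.14125) ≈ -17.00 dB
∠T = (45.00°) − (2.86°) = 42.14°

At ω = 145 rad/s:
zero (1 + j145·0.5) = 1 + j72.5 → |·| ≈ 72.507, ∠ ≈ 89.21°
pole (1 + j145·0.025) = 1 + j3.625 → |·| ≈ 3.7604, ∠ ≈ 74.58°
|T| = 0.1 · 72.507 / (3.7604) ≈ 1.9282
Gain = 20 log₁₀(1.9282) ≈ 5.70 dB
∠T = (89.21°) − (74.58°) = 14.63°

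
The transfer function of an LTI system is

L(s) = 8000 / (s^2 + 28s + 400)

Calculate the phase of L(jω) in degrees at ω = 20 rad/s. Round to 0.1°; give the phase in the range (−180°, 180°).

At s = jω = j20:
quadratic: (j20)² + 28·j20 + 400 = 0 + j560 → |·| ≈ 560, ∠ ≈ 90.00°
∠L = 0.00° − 90.00° = -90.00°

-90.0°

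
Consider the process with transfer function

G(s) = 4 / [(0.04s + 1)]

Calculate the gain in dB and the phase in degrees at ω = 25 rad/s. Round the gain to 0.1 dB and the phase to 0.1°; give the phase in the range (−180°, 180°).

9.0 dB, -45.0°

At ω = 25 rad/s:
pole (1 + j25·0.04) = 1 + j1 → |·| ≈ 1.4142, ∠ ≈ 45.00°
|G| = 4 · 1 / (1.4142) ≈ 2.8285
Gain = 20 log₁₀(2.8285) ≈ 9.03 dB
∠G = (0°) − (45.00°) = -45.00°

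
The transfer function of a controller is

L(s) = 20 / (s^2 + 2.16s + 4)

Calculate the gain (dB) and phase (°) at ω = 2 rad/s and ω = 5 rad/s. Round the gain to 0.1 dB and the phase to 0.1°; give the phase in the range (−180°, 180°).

At s = jω = j2:
quadratic: (j2)² + 2.16·j2 + 4 = 0 + j4.32 → |·| ≈ 4.32, ∠ ≈ 90.00°
|L| = 20 / 4.32 ≈ 4.6296
Gain = 20 log₁₀(4.6296) ≈ 13.31 dB
∠L = 0.00° − 90.00° = -90.00°

At s = jω = j5:
quadratic: (j5)² + 2.16·j5 + 4 = -21 + j10.8 → |·| ≈ 23.614, ∠ ≈ 152.78°
|L| = 20 / 23.614 ≈ 0.84696
Gain = 20 log₁₀(0.84696) ≈ -1.44 dB
∠L = 0.00° − 152.78° = -152.78°

ω = 2: 13.3 dB, -90.0°; ω = 5: -1.4 dB, -152.8°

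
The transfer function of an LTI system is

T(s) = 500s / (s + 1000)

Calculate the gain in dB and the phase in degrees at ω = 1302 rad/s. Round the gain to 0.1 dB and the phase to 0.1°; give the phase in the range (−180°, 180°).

At s = jω = j1302:
zero at origin: s = j1302 → |·| = 1302, ∠ = 90.00°
pole (s+1000): 1000 + j1302 → |·| = √(1000²+1302²) = √2695204 ≈ 1641.7, ∠ = arctan(1302/1000) ≈ 52.47°
|T| = 500 · 1302 / 1641.7 ≈ 396.54
Gain = 20 log₁₀(396.54) ≈ 51.97 dB
∠T = 90.00° − 52.47° = 37.53°

52.0 dB, 37.5°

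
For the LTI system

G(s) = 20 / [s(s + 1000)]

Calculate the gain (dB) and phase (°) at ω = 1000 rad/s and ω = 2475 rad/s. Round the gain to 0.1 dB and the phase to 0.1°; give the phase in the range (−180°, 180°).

ω = 1000: -97.0 dB, -135.0°; ω = 2475: -110.4 dB, -158.0°

At s = jω = j1000:
pole (s+1000): 1000 + j1000 → |·| = √(1000²+1000²) = √2000000 ≈ 1414.2, ∠ = arctan(1000/1000) ≈ 45.00°
pole at origin: |s| = 1000, ∠ = 90.00° (in denominator)
|G| = 20 / 1.4142e+06 ≈ 1.4142e-05
Gain = 20 log₁₀(1.4142e-05) ≈ -96.99 dB
∠G = 0.00° − 135.00° = -135.00°

At s = jω = j2475:
pole (s+1000): 1000 + j2475 → |·| = √(1000²+2475²) = √7125625 ≈ 2669.4, ∠ = arctan(2475/1000) ≈ 68.00°
pole at origin: |s| = 2475, ∠ = 90.00° (in denominator)
|G| = 20 / 6.6068e+06 ≈ 3.0272e-06
Gain = 20 log₁₀(3.0272e-06) ≈ -110.38 dB
∠G = 0.00° − 158.00° = -158.00°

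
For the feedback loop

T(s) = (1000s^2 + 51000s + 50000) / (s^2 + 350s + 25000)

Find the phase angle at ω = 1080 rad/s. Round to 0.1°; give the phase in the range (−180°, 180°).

Substitute s = j1080:
Numerator: 1000(j1080)^2 + 51000(j1080) + 50000 = -1166350000 + j55080000
Denominator: (j1080)^2 + 350(j1080) + 25000 = -1141400 + j378000
|N| = √(1166350000² + 55080000²) ≈ 1.1676e+09, ∠N ≈ 177.30°
|D| = √(1141400² + 378000²) ≈ 1.2024e+06, ∠D ≈ 161.68°
∠T = 177.30° − 161.68° = 15.62°

15.6°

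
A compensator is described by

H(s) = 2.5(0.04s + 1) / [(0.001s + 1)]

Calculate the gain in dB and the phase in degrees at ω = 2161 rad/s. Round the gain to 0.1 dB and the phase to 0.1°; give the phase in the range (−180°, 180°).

39.2 dB, 24.2°

At ω = 2161 rad/s:
zero (1 + j2161·0.04) = 1 + j86.44 → |·| ≈ 86.446, ∠ ≈ 89.34°
pole (1 + j2161·0.001) = 1 + j2.161 → |·| ≈ 2.3812, ∠ ≈ 65.17°
|H| = 2.5 · 86.446 / (2.3812) ≈ 90.759
Gain = 20 log₁₀(90.759) ≈ 39.16 dB
∠H = (89.34°) − (65.17°) = 24.17°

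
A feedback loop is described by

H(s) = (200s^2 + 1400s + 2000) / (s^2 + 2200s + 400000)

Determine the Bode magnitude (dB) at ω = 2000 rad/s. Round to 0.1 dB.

43.0 dB

Substitute s = j2000:
Numerator: 200(j2000)^2 + 1400(j2000) + 2000 = -799998000 + j2800000
Denominator: (j2000)^2 + 2200(j2000) + 400000 = -3600000 + j4400000
|N| = √(799998000² + 2800000²) ≈ 8e+08, ∠N ≈ 179.80°
|D| = √(3600000² + 4400000²) ≈ 5.6851e+06, ∠D ≈ 129.29°
|H| = 8e+08 / 5.6851e+06 ≈ 140.72
Gain = 20 log₁₀(140.72) ≈ 42.97 dB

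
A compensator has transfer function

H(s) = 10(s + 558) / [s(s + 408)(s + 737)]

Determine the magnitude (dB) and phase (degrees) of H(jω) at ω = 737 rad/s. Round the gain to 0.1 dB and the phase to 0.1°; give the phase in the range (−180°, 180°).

-96.9 dB, -143.2°

At s = jω = j737:
zero (s+558): 558 + j737 → |·| = √(558²+737²) = √854533 ≈ 924.41, ∠ = arctan(737/558) ≈ 52.87°
pole (s+408): 408 + j737 → |·| = √(408²+737²) = √709633 ≈ 842.4, ∠ = arctan(737/408) ≈ 61.03°
pole (s+737): 737 + j737 → |·| = √(737²+737²) = √1086338 ≈ 1042.3, ∠ = arctan(737/737) ≈ 45.00°
pole at origin: |s| = 737, ∠ = 90.00° (in denominator)
|H| = 10 · 924.41 / 6.4711e+08 ≈ 1.4285e-05
Gain = 20 log₁₀(1.4285e-05) ≈ -96.90 dB
∠H = 52.87° − 196.03° = -143.16°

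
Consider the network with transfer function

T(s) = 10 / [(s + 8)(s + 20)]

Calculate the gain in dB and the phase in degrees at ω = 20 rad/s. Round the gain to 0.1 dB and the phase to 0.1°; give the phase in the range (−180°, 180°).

-35.7 dB, -113.2°

At s = jω = j20:
pole (s+8): 8 + j20 → |·| = √(8²+20²) = √464 ≈ 21.541, ∠ = arctan(20/8) ≈ 68.20°
pole (s+20): 20 + j20 → |·| = √(20²+20²) = √800 ≈ 28.284, ∠ = arctan(20/20) ≈ 45.00°
|T| = 10 / 609.27 ≈ 0.016413
Gain = 20 log₁₀(0.016413) ≈ -35.70 dB
∠T = 0.00° − 113.20° = -113.20°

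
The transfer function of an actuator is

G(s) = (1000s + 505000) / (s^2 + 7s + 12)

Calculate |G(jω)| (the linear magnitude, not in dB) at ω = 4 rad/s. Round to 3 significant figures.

1.79e+04

Substitute s = j4:
Numerator: 1000(j4) + 505000 = 505000 + j4000
Denominator: (j4)^2 + 7(j4) + 12 = -4 + j28
|N| = √(505000² + 4000²) ≈ 5.0502e+05, ∠N ≈ 0.45°
|D| = √(4² + 28²) ≈ 28.284, ∠D ≈ 98.13°
|G| = 5.0502e+05 / 28.284 ≈ 17855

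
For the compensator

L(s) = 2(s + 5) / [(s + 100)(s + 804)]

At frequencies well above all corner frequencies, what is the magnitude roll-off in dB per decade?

Each pole contributes −20 dB/decade at high frequency; each zero contributes +20 dB/decade.
Net: 1 zero(s) − 2 pole(s) → -20 dB/decade.

-20 dB/decade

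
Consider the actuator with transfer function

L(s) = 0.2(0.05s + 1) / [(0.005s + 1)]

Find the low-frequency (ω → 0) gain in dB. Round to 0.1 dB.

L(0) = 0.2 · 1 / 1 = 0.2
20 log₁₀(0.2) ≈ -13.98 dB

-14.0 dB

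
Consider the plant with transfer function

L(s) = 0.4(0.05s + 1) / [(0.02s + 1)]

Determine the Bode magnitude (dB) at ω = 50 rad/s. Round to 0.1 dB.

-2.4 dB

At ω = 50 rad/s:
zero (1 + j50·0.05) = 1 + j2.5 → |·| ≈ 2.6926, ∠ ≈ 68.20°
pole (1 + j50·0.02) = 1 + j1 → |·| ≈ 1.4142, ∠ ≈ 45.00°
|L| = 0.4 · 2.6926 / (1.4142) ≈ 0.76159
Gain = 20 log₁₀(0.76159) ≈ -2.37 dB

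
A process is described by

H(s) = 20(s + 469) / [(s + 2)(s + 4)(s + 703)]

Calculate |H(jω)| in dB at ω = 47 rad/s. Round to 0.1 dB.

At s = jω = j47:
zero (s+469): 469 + j47 → |·| = √(469²+47²) = √222170 ≈ 471.35, ∠ = arctan(47/469) ≈ 5.72°
pole (s+2): 2 + j47 → |·| = √(2²+47²) = √2213 ≈ 47.043, ∠ = arctan(47/2) ≈ 87.56°
pole (s+4): 4 + j47 → |·| = √(4²+47²) = √2225 ≈ 47.17, ∠ = arctan(47/4) ≈ 85.14°
pole (s+703): 703 + j47 → |·| = √(703²+47²) = √496418 ≈ 704.57, ∠ = arctan(47/703) ≈ 3.82°
|H| = 20 · 471.35 / 1.5635e+06 ≈ 0.0060294
Gain = 20 log₁₀(0.0060294) ≈ -44.39 dB

-44.4 dB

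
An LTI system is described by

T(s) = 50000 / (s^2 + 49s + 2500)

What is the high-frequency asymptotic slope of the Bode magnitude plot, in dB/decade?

-40 dB/decade

Each pole contributes −20 dB/decade at high frequency; each zero contributes +20 dB/decade.
Net: 0 zero(s) − 2 pole(s) → -40 dB/decade.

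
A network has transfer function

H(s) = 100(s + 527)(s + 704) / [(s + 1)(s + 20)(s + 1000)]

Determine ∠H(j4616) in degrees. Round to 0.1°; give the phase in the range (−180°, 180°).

-92.7°

At s = jω = j4616:
zero (s+527): 527 + j4616 → |·| = √(527²+4616²) = √21585185 ≈ 4646, ∠ = arctan(4616/527) ≈ 83.49°
zero (s+704): 704 + j4616 → |·| = √(704²+4616²) = √21803072 ≈ 4669.4, ∠ = arctan(4616/704) ≈ 81.33°
pole (s+1): 1 + j4616 → |·| = √(1²+4616²) = √21307457 ≈ 4616, ∠ = arctan(4616/1) ≈ 89.99°
pole (s+20): 20 + j4616 → |·| = √(20²+4616²) = √21307856 ≈ 4616, ∠ = arctan(4616/20) ≈ 89.75°
pole (s+1000): 1000 + j4616 → |·| = √(1000²+4616²) = √22307456 ≈ 4723.1, ∠ = arctan(4616/1000) ≈ 77.78°
∠H = 164.82° − 257.52° = -92.70°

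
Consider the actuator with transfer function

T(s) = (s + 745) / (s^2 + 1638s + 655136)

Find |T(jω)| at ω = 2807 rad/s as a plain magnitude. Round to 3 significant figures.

0.000339

Substitute s = j2807:
Numerator: (j2807) + 745 = 745 + j2807
Denominator: (j2807)^2 + 1638(j2807) + 655136 = -7224113 + j4597866
|N| = √(745² + 2807²) ≈ 2904.2, ∠N ≈ 75.14°
|D| = √(7224113² + 4597866²) ≈ 8.5632e+06, ∠D ≈ 147.52°
|T| = 2904.2 / 8.5632e+06 ≈ 0.00033915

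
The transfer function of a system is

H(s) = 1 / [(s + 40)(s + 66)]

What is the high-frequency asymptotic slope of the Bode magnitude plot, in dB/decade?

-40 dB/decade

Each pole contributes −20 dB/decade at high frequency; each zero contributes +20 dB/decade.
Net: 0 zero(s) − 2 pole(s) → -40 dB/decade.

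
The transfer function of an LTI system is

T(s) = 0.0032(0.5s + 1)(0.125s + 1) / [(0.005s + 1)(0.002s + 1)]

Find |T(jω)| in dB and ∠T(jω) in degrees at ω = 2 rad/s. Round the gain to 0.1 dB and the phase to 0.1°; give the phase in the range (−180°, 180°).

-46.6 dB, 58.2°

At ω = 2 rad/s:
zero (1 + j2·0.5) = 1 + j1 → |·| ≈ 1.4142, ∠ ≈ 45.00°
zero (1 + j2·0.125) = 1 + j0.25 → |·| ≈ 1.0308, ∠ ≈ 14.04°
pole (1 + j2·0.005) = 1 + j0.01 → |·| ≈ 1, ∠ ≈ 0.57°
pole (1 + j2·0.002) = 1 + j0.004 → |·| ≈ 1, ∠ ≈ 0.23°
|T| = 0.0032 · 1.4142 · 1.0308 / (1 · 1) ≈ 0.0046648
Gain = 20 log₁₀(0.0046648) ≈ -46.62 dB
∠T = (45.00° + 14.04°) − (0.57° + 0.23°) = 58.24°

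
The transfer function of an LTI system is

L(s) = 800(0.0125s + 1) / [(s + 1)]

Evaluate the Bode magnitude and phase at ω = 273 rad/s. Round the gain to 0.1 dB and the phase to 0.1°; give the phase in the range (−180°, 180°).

At ω = 273 rad/s:
zero (1 + j273·0.0125) = 1 + j3.4125 → |·| ≈ 3.556, ∠ ≈ 73.67°
pole (1 + j273·1) = 1 + j273 → |·| ≈ 273, ∠ ≈ 89.79°
|L| = 800 · 3.556 / (273) ≈ 10.421
Gain = 20 log₁₀(10.421) ≈ 20.36 dB
∠L = (73.67°) − (89.79°) = -16.12°

20.4 dB, -16.1°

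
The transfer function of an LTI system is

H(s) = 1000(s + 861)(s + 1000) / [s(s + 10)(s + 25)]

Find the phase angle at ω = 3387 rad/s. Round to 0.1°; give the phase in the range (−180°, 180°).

At s = jω = j3387:
zero (s+861): 861 + j3387 → |·| = √(861²+3387²) = √12213090 ≈ 3494.7, ∠ = arctan(3387/861) ≈ 75.74°
zero (s+1000): 1000 + j3387 → |·| = √(1000²+3387²) = √12471769 ≈ 3531.5, ∠ = arctan(3387/1000) ≈ 73.55°
pole (s+10): 10 + j3387 → |·| = √(10²+3387²) = √11471869 ≈ 3387, ∠ = arctan(3387/10) ≈ 89.83°
pole (s+25): 25 + j3387 → |·| = √(25²+3387²) = √11472394 ≈ 3387.1, ∠ = arctan(3387/25) ≈ 89.58°
pole at origin: |s| = 3387, ∠ = 90.00° (in denominator)
∠H = 149.29° − 269.41° = -120.12°

-120.1°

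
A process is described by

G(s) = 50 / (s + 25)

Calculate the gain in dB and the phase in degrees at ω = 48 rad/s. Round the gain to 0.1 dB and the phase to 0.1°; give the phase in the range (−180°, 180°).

-0.7 dB, -62.5°

At s = jω = j48:
pole (s+25): 25 + j48 → |·| = √(25²+48²) = √2929 ≈ 54.12, ∠ = arctan(48/25) ≈ 62.49°
|G| = 50 / 54.12 ≈ 0.92387
Gain = 20 log₁₀(0.92387) ≈ -0.69 dB
∠G = 0.00° − 62.49° = -62.49°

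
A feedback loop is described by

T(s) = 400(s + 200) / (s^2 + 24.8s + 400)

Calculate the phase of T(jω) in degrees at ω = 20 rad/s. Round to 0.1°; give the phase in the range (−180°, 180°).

-84.3°

At s = jω = j20:
zero (s+200): 200 + j20 → |·| = √(200²+20²) = √40400 ≈ 201, ∠ = arctan(20/200) ≈ 5.71°
quadratic: (j20)² + 24.8·j20 + 400 = 0 + j496 → |·| ≈ 496, ∠ ≈ 90.00°
∠T = 5.71° − 90.00° = -84.29°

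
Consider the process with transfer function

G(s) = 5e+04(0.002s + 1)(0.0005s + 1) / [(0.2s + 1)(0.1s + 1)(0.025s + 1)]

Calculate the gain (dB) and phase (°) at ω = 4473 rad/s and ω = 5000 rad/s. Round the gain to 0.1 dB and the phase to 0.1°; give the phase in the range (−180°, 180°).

ω = 4473: -32.2 dB, -119.8°; ω = 5000: -33.3 dB, -116.9°

At ω = 4473 rad/s:
zero (1 + j4473·0.002) = 1 + j8.946 → |·| ≈ 9.0017, ∠ ≈ 83.62°
zero (1 + j4473·0.0005) = 1 + j2.2365 → |·| ≈ 2.4499, ∠ ≈ 65.91°
pole (1 + j4473·0.2) = 1 + j894.6 → |·| ≈ 894.6, ∠ ≈ 89.94°
pole (1 + j4473·0.1) = 1 + j447.3 → |·| ≈ 447.3, ∠ ≈ 89.87°
pole (1 + j4473·0.025) = 1 + j111.825 → |·| ≈ 111.83, ∠ ≈ 89.49°
|G| = 5e+04 · 9.0017 · 2.4499 / (894.6 · 447.3 · 111.83) ≈ 0.024641
Gain = 20 log₁₀(0.024641) ≈ -32.17 dB
∠G = (83.62° + 65.91°) − (89.94° + 89.87° + 89.49°) = -119.77°

At ω = 5000 rad/s:
zero (1 + j5000·0.002) = 1 + j10 → |·| ≈ 10.05, ∠ ≈ 84.29°
zero (1 + j5000·0.0005) = 1 + j2.5 → |·| ≈ 2.6926, ∠ ≈ 68.20°
pole (1 + j5000·0.2) = 1 + j1000 → |·| ≈ 1000, ∠ ≈ 89.94°
pole (1 + j5000·0.1) = 1 + j500 → |·| ≈ 500, ∠ ≈ 89.89°
pole (1 + j5000·0.025) = 1 + j125 → |·| ≈ 125, ∠ ≈ 89.54°
|G| = 5e+04 · 10.05 · 2.6926 / (1000 · 500 · 125) ≈ 0.021649
Gain = 20 log₁₀(0.021649) ≈ -33.29 dB
∠G = (84.29° + 68.20°) − (89.94° + 89.89° + 89.54°) = -116.88°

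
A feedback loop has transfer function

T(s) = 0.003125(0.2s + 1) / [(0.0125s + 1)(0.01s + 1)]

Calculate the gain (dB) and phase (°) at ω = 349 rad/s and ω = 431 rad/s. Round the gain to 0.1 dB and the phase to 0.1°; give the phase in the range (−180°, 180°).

At ω = 349 rad/s:
zero (1 + j349·0.2) = 1 + j69.8 → |·| ≈ 69.807, ∠ ≈ 89.18°
pole (1 + j349·0.0125) = 1 + j4.3625 → |·| ≈ 4.4756, ∠ ≈ 77.09°
pole (1 + j349·0.01) = 1 + j3.49 → |·| ≈ 3.6304, ∠ ≈ 74.01°
|T| = 0.003125 · 69.807 / (4.4756 · 3.6304) ≈ 0.013426
Gain = 20 log₁₀(0.013426) ≈ -37.44 dB
∠T = (89.18°) − (77.09° + 74.01°) = -61.92°

At ω = 431 rad/s:
zero (1 + j431·0.2) = 1 + j86.2 → |·| ≈ 86.206, ∠ ≈ 89.34°
pole (1 + j431·0.0125) = 1 + j5.3875 → |·| ≈ 5.4795, ∠ ≈ 79.48°
pole (1 + j431·0.01) = 1 + j4.31 → |·| ≈ 4.4245, ∠ ≈ 76.94°
|T| = 0.003125 · 86.206 / (5.4795 · 4.4245) ≈ 0.011112
Gain = 20 log₁₀(0.011112) ≈ -39.08 dB
∠T = (89.34°) − (79.48° + 76.94°) = -67.08°

ω = 349: -37.4 dB, -61.9°; ω = 431: -39.1 dB, -67.1°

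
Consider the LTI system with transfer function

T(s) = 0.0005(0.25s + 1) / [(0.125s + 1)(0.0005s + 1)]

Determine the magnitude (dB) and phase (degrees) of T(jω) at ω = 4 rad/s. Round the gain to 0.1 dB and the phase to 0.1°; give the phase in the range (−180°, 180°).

At ω = 4 rad/s:
zero (1 + j4·0.25) = 1 + j1 → |·| ≈ 1.4142, ∠ ≈ 45.00°
pole (1 + j4·0.125) = 1 + j0.5 → |·| ≈ 1.118, ∠ ≈ 26.57°
pole (1 + j4·0.0005) = 1 + j0.002 → |·| ≈ 1, ∠ ≈ 0.11°
|T| = 0.0005 · 1.4142 / (1.118 · 1) ≈ 0.00063247
Gain = 20 log₁₀(0.00063247) ≈ -63.98 dB
∠T = (45.00°) − (26.57° + 0.11°) = 18.32°

-64.0 dB, 18.3°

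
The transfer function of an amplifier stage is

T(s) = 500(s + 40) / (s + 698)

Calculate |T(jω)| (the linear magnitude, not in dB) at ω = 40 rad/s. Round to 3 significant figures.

At s = jω = j40:
zero (s+40): 40 + j40 → |·| = √(40²+40²) = √3200 ≈ 56.569, ∠ = arctan(40/40) ≈ 45.00°
pole (s+698): 698 + j40 → |·| = √(698²+40²) = √488804 ≈ 699.15, ∠ = arctan(40/698) ≈ 3.28°
|T| = 500 · 56.569 / 699.15 ≈ 40.456

40.5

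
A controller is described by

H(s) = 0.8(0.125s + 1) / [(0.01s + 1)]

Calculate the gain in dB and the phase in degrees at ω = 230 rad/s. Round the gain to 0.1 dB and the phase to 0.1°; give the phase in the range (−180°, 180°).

At ω = 230 rad/s:
zero (1 + j230·0.125) = 1 + j28.75 → |·| ≈ 28.767, ∠ ≈ 88.01°
pole (1 + j230·0.01) = 1 + j2.3 → |·| ≈ 2.508, ∠ ≈ 66.50°
|H| = 0.8 · 28.767 / (2.508) ≈ 9.1761
Gain = 20 log₁₀(9.1761) ≈ 19.25 dB
∠H = (88.01°) − (66.50°) = 21.51°

19.3 dB, 21.5°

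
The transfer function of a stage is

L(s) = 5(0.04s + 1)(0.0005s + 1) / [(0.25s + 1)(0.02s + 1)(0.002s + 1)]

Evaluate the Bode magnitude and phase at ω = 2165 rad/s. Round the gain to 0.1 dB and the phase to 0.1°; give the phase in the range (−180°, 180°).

At ω = 2165 rad/s:
zero (1 + j2165·0.04) = 1 + j86.6 → |·| ≈ 86.606, ∠ ≈ 89.34°
zero (1 + j2165·0.0005) = 1 + j1.0825 → |·| ≈ 1.4737, ∠ ≈ 47.27°
pole (1 + j2165·0.25) = 1 + j541.25 → |·| ≈ 541.25, ∠ ≈ 89.89°
pole (1 + j2165·0.02) = 1 + j43.3 → |·| ≈ 43.312, ∠ ≈ 88.68°
pole (1 + j2165·0.002) = 1 + j4.33 → |·| ≈ 4.444, ∠ ≈ 77.00°
|L| = 5 · 86.606 · 1.4737 / (541.25 · 43.312 · 4.444) ≈ 0.0061256
Gain = 20 log₁₀(0.0061256) ≈ -44.26 dB
∠L = (89.34° + 47.27°) − (89.89° + 88.68° + 77.00°) = -118.96°

-44.3 dB, -119.0°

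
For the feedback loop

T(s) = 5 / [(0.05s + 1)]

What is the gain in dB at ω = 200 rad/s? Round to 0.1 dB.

-6.1 dB

At ω = 200 rad/s:
pole (1 + j200·0.05) = 1 + j10 → |·| ≈ 10.05, ∠ ≈ 84.29°
|T| = 5 · 1 / (10.05) ≈ 0.49751
Gain = 20 log₁₀(0.49751) ≈ -6.06 dB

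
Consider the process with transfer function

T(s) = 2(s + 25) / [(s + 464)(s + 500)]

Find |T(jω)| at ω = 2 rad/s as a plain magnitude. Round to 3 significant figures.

0.000216

At s = jω = j2:
zero (s+25): 25 + j2 → |·| = √(25²+2²) = √629 ≈ 25.08, ∠ = arctan(2/25) ≈ 4.57°
pole (s+464): 464 + j2 → |·| = √(464²+2²) = √215300 ≈ 464, ∠ = arctan(2/464) ≈ 0.25°
pole (s+500): 500 + j2 → |·| = √(500²+2²) = √250004 ≈ 500, ∠ = arctan(2/500) ≈ 0.23°
|T| = 2 · 25.08 / 2.32e+05 ≈ 0.00021621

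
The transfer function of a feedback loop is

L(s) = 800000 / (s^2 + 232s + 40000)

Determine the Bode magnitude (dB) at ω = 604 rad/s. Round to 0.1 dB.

At s = jω = j604:
quadratic: (j604)² + 232·j604 + 40000 = -324816 + j140128 → |·| ≈ 3.5375e+05, ∠ ≈ 156.66°
|L| = 800000 / 3.5375e+05 ≈ 2.2615
Gain = 20 log₁₀(2.2615) ≈ 7.09 dB

7.1 dB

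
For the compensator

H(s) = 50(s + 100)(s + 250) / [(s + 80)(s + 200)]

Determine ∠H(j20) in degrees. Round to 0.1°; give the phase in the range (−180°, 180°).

At s = jω = j20:
zero (s+100): 100 + j20 → |·| = √(100²+20²) = √10400 ≈ 101.98, ∠ = arctan(20/100) ≈ 11.31°
zero (s+250): 250 + j20 → |·| = √(250²+20²) = √62900 ≈ 250.8, ∠ = arctan(20/250) ≈ 4.57°
pole (s+80): 80 + j20 → |·| = √(80²+20²) = √6800 ≈ 82.462, ∠ = arctan(20/80) ≈ 14.04°
pole (s+200): 200 + j20 → |·| = √(200²+20²) = √40400 ≈ 201, ∠ = arctan(20/200) ≈ 5.71°
∠H = 15.88° − 19.75° = -3.87°

-3.9°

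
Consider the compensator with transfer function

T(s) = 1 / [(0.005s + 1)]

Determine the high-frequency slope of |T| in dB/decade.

-20 dB/decade

Each pole contributes −20 dB/decade at high frequency; each zero contributes +20 dB/decade.
Net: 0 zero(s) − 1 pole(s) → -20 dB/decade.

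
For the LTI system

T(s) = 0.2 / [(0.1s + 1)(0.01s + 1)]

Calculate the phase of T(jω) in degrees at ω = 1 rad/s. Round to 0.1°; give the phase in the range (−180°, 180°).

-6.3°

At ω = 1 rad/s:
pole (1 + j1·0.1) = 1 + j0.1 → |·| ≈ 1.005, ∠ ≈ 5.71°
pole (1 + j1·0.01) = 1 + j0.01 → |·| ≈ 1, ∠ ≈ 0.57°
∠T = (0°) − (5.71° + 0.57°) = -6.28°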